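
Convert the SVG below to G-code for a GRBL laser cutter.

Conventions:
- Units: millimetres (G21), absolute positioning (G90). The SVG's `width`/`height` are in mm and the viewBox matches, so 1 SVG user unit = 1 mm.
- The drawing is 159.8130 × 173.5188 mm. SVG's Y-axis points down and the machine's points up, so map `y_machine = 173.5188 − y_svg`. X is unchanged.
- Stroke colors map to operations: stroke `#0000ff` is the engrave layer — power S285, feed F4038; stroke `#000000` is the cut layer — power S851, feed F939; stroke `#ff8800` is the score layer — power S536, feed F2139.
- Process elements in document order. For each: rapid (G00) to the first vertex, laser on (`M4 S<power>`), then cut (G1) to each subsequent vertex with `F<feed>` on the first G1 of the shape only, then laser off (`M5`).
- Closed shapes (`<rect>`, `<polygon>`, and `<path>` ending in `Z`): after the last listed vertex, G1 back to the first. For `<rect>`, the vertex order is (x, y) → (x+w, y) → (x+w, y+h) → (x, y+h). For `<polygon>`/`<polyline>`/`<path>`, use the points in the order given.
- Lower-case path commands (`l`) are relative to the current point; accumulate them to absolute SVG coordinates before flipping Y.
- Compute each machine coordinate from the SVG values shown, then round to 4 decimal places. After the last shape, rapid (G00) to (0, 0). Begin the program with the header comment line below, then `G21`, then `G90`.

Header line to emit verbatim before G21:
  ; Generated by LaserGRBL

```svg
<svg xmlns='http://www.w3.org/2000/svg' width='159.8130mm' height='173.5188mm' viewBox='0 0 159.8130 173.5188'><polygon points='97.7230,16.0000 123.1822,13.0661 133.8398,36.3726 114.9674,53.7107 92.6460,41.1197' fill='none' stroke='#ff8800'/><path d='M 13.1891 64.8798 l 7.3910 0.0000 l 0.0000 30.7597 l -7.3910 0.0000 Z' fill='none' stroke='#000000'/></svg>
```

1 u = 1 mm; y_m = 173.5188 − y.

[1] `<polygon>` regular polygon, #ff8800→score S536 F2139: (97.7230,157.5188) → (123.1822,160.4527) → (133.8398,137.1462) → (114.9674,119.8081) → (92.6460,132.3991) → (97.7230,157.5188) (closed)

[2] `<path>` rectangle, #000000→cut S851 F939: (13.1891,108.6390) → (20.5801,108.6390) → (20.5801,77.8793) → (13.1891,77.8793) → (13.1891,108.6390) (closed)

; Generated by LaserGRBL
G21
G90
G00 X97.7230 Y157.5188
M4 S536
G1 X123.1822 Y160.4527 F2139
G1 X133.8398 Y137.1462
G1 X114.9674 Y119.8081
G1 X92.6460 Y132.3991
G1 X97.7230 Y157.5188
M5
G00 X13.1891 Y108.6390
M4 S851
G1 X20.5801 Y108.6390 F939
G1 X20.5801 Y77.8793
G1 X13.1891 Y77.8793
G1 X13.1891 Y108.6390
M5
G00 X0.0000 Y0.0000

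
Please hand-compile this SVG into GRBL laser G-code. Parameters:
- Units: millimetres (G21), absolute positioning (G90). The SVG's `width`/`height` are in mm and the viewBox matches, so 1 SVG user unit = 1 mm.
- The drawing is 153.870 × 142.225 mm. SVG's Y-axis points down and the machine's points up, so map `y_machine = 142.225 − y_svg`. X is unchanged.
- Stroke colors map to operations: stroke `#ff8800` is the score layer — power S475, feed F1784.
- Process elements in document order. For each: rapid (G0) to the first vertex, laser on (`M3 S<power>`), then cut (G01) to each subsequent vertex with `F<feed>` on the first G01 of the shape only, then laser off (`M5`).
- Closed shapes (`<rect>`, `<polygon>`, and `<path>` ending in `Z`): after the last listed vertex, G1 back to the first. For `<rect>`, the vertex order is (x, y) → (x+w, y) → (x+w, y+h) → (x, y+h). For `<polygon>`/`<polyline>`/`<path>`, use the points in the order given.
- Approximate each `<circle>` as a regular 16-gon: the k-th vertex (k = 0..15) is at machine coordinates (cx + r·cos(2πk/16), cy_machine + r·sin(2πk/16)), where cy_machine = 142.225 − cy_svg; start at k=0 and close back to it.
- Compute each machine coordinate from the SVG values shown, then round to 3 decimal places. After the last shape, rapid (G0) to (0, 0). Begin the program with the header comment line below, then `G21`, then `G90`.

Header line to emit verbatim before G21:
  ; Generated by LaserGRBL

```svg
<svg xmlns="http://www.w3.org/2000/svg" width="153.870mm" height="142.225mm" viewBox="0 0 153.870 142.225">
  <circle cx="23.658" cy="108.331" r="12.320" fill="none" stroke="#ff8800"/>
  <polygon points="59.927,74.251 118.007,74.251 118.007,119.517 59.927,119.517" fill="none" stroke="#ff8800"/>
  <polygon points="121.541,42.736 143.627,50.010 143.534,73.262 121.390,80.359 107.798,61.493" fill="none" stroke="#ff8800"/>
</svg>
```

Since the viewBox matches the mm dimensions, user units are millimetres directly. The only transform is the Y-flip y_m = 142.225 − y_svg.

Shape 1 is a circle drawn with `<circle>`. Its stroke #ff8800 means score at S475, F1784. After flipping Y the toolpath is (35.978,33.894) → (35.040,38.609) → (32.370,42.606) → (28.373,45.276) → (23.658,46.214) → (18.943,45.276) → (14.946,42.606) → (12.276,38.609) → (11.338,33.894) → (12.276,29.179) → (14.946,25.182) → (18.943,22.512) → (23.658,21.574) → (28.373,22.512) → (32.370,25.182) → (35.040,29.179) → (35.978,33.894), returning to the start.

Shape 2 is a rectangle drawn with `<polygon>`. Its stroke #ff8800 means score at S475, F1784. After flipping Y the toolpath is (59.927,67.974) → (118.007,67.974) → (118.007,22.708) → (59.927,22.708) → (59.927,67.974), returning to the start.

Shape 3 is a regular polygon drawn with `<polygon>`. Its stroke #ff8800 means score at S475, F1784. After flipping Y the toolpath is (121.541,99.489) → (143.627,92.215) → (143.534,68.963) → (121.390,61.866) → (107.798,80.732) → (121.541,99.489), returning to the start.

; Generated by LaserGRBL
G21
G90
G0 X35.978 Y33.894
M3 S475
G01 X35.040 Y38.609 F1784
G01 X32.370 Y42.606
G01 X28.373 Y45.276
G01 X23.658 Y46.214
G01 X18.943 Y45.276
G01 X14.946 Y42.606
G01 X12.276 Y38.609
G01 X11.338 Y33.894
G01 X12.276 Y29.179
G01 X14.946 Y25.182
G01 X18.943 Y22.512
G01 X23.658 Y21.574
G01 X28.373 Y22.512
G01 X32.370 Y25.182
G01 X35.040 Y29.179
G01 X35.978 Y33.894
M5
G0 X59.927 Y67.974
M3 S475
G01 X118.007 Y67.974 F1784
G01 X118.007 Y22.708
G01 X59.927 Y22.708
G01 X59.927 Y67.974
M5
G0 X121.541 Y99.489
M3 S475
G01 X143.627 Y92.215 F1784
G01 X143.534 Y68.963
G01 X121.390 Y61.866
G01 X107.798 Y80.732
G01 X121.541 Y99.489
M5
G0 X0.000 Y0.000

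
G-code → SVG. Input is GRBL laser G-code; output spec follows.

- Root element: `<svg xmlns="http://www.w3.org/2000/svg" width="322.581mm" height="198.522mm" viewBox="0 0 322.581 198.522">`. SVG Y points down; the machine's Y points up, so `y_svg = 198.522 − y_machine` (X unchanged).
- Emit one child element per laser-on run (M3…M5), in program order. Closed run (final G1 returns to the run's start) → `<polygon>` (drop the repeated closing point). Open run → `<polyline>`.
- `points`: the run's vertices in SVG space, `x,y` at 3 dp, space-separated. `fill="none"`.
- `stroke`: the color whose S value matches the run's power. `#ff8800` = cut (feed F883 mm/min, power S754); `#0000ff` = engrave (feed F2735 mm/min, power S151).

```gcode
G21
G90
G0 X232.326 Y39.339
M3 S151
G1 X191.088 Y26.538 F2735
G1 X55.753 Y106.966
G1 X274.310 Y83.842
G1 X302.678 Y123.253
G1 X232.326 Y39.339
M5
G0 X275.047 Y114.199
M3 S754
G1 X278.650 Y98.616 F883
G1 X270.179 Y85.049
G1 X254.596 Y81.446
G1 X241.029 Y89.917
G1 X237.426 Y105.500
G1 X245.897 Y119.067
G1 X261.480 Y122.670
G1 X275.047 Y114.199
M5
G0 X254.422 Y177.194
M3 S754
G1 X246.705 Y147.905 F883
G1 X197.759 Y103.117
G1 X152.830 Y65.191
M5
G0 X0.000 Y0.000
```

y_svg = 198.522 − y_m.

[1] S151→`#0000ff` (engrave); closed run; points: 232.326,159.183 191.088,171.984 55.753,91.556 274.310,114.680 302.678,75.269

[2] S754→`#ff8800` (cut); closed run; points: 275.047,84.323 278.650,99.906 270.179,113.473 254.596,117.076 241.029,108.605 237.426,93.022 245.897,79.455 261.480,75.852

[3] S754→`#ff8800` (cut); open run; points: 254.422,21.328 246.705,50.617 197.759,95.405 152.830,133.331

<svg xmlns="http://www.w3.org/2000/svg" width="322.581mm" height="198.522mm" viewBox="0 0 322.581 198.522">
  <polygon points="232.326,159.183 191.088,171.984 55.753,91.556 274.310,114.680 302.678,75.269" fill="none" stroke="#0000ff"/>
  <polygon points="275.047,84.323 278.650,99.906 270.179,113.473 254.596,117.076 241.029,108.605 237.426,93.022 245.897,79.455 261.480,75.852" fill="none" stroke="#ff8800"/>
  <polyline points="254.422,21.328 246.705,50.617 197.759,95.405 152.830,133.331" fill="none" stroke="#ff8800"/>
</svg>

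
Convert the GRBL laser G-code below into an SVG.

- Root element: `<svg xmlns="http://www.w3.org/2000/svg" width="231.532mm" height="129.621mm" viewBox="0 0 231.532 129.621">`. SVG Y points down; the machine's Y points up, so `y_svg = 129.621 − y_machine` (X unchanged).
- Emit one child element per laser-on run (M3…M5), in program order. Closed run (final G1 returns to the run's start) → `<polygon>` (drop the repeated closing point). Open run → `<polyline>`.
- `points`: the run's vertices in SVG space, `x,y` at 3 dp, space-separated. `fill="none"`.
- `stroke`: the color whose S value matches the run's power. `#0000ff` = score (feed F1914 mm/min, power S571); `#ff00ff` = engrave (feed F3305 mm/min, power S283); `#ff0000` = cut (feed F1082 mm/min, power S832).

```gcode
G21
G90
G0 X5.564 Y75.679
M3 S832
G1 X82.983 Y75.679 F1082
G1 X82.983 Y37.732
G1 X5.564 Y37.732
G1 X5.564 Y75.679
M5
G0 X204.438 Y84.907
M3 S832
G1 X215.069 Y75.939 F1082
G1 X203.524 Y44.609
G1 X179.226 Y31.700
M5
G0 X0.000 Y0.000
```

<svg xmlns="http://www.w3.org/2000/svg" width="231.532mm" height="129.621mm" viewBox="0 0 231.532 129.621">
  <polygon points="5.564,53.942 82.983,53.942 82.983,91.889 5.564,91.889" fill="none" stroke="#ff0000"/>
  <polyline points="204.438,44.714 215.069,53.682 203.524,85.012 179.226,97.921" fill="none" stroke="#ff0000"/>
</svg>

Machine Y-up, SVG Y-down with viewBox height 129.621, so y_svg = 129.621 − y_machine; X carries over. Every run uses S832, so all elements get stroke `#ff0000` (cut).

Run 1: The run returns to its start, so emit a `<polygon>` with points (Y-flipped): 5.564,53.942 82.983,53.942 82.983,91.889 5.564,91.889.

Run 2: The run is open, so emit a `<polyline>` with points (Y-flipped): 204.438,44.714 215.069,53.682 203.524,85.012 179.226,97.921.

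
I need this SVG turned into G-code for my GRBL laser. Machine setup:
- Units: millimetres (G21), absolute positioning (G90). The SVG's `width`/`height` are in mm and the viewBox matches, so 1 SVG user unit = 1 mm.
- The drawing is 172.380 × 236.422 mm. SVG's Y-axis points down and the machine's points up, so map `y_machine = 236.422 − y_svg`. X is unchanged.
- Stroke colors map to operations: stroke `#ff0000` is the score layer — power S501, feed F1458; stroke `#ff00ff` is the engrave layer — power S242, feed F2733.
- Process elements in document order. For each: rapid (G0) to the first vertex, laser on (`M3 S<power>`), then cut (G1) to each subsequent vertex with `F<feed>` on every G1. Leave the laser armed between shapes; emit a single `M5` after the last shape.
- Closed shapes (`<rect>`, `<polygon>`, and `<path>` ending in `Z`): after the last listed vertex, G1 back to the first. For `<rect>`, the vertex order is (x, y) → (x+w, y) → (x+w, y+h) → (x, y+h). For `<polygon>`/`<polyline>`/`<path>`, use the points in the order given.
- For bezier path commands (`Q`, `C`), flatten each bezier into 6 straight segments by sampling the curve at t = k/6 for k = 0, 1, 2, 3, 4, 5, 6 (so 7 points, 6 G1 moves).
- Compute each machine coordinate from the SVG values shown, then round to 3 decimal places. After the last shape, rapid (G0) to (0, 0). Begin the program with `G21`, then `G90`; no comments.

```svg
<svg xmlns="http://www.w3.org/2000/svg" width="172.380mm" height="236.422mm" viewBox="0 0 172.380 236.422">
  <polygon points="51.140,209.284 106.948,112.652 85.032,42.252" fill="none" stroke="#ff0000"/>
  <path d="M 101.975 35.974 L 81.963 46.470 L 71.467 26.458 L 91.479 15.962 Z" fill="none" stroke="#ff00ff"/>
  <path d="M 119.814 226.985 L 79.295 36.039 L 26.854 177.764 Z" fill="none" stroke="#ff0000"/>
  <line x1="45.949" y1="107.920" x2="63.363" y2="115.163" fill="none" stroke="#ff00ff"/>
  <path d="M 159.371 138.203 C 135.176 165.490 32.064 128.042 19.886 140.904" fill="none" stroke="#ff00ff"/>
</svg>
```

G21
G90
G0 X51.140 Y27.138
M3 S501
G1 X106.948 Y123.770 F1458
G1 X85.032 Y194.170 F1458
G1 X51.140 Y27.138 F1458
G0 X101.975 Y200.448
M3 S242
G1 X81.963 Y189.952 F2733
G1 X71.467 Y209.964 F2733
G1 X91.479 Y220.460 F2733
G1 X101.975 Y200.448 F2733
G0 X119.814 Y9.437
M3 S501
G1 X79.295 Y200.383 F1458
G1 X26.854 Y58.658 F1458
G1 X119.814 Y9.437 F1458
G0 X45.949 Y128.502
M3 S242
G1 X63.363 Y121.259 F2733
G0 X159.371 Y98.219
M3 S242
G1 X141.483 Y89.437 F2733
G1 X115.161 Y88.249 F2733
G1 X85.122 Y91.459 F2733
G1 X56.085 Y95.871 F2733
G1 X32.766 Y98.289 F2733
G1 X19.886 Y95.518 F2733
M5
G0 X0.000 Y0.000

Since the viewBox matches the mm dimensions, user units are millimetres directly. The only transform is the Y-flip y_m = 236.422 − y_svg.

Shape 1 is a closed polygon drawn with `<polygon>`. Its stroke #ff0000 means score at S501, F1458. After flipping Y the toolpath is (51.140,27.138) → (106.948,123.770) → (85.032,194.170) → (51.140,27.138), returning to the start.

Shape 2 is a regular polygon drawn with `<path>`. Its stroke #ff00ff means engrave at S242, F2733. After flipping Y the toolpath is (101.975,200.448) → (81.963,189.952) → (71.467,209.964) → (91.479,220.460) → (101.975,200.448), returning to the start.

Shape 3 is a closed polygon drawn with `<path>`. Its stroke #ff0000 means score at S501, F1458. After flipping Y the toolpath is (119.814,9.437) → (79.295,200.383) → (26.854,58.658) → (119.814,9.437), returning to the start.

Shape 4 is a line segment drawn with `<line>`. Its stroke #ff00ff means engrave at S242, F2733. After flipping Y the toolpath is (45.949,128.502) → (63.363,121.259).

Shape 5 is a cubic bezier drawn with `<path>`. Its stroke #ff00ff means engrave at S242, F2733. After flipping Y the toolpath is (159.371,98.219) → (141.483,89.437) → (115.161,88.249) → (85.122,91.459) → (56.085,95.871) → (32.766,98.289) → (19.886,95.518).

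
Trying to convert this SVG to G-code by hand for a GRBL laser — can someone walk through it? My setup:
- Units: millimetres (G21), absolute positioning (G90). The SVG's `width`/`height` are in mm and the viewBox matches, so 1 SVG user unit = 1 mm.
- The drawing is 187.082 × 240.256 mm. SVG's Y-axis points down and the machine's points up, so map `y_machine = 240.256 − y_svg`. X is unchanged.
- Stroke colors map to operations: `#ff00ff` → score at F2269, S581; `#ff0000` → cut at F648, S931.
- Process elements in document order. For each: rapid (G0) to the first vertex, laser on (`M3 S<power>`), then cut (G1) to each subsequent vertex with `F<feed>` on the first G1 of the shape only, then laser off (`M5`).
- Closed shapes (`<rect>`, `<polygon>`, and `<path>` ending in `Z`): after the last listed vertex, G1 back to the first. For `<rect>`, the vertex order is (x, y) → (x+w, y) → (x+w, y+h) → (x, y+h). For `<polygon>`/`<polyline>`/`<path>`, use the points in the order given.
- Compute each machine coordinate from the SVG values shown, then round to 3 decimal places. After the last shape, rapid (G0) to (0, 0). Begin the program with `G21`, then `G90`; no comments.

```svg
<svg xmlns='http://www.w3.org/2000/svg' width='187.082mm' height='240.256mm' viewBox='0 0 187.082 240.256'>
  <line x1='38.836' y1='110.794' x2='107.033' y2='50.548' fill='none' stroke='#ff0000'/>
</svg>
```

Since the viewBox matches the mm dimensions, user units are millimetres directly. The only transform is the Y-flip y_m = 240.256 − y_svg.

Shape 1 is a line segment drawn with `<line>`. Its stroke #ff0000 means cut at S931, F648. After flipping Y the toolpath is (38.836,129.462) → (107.033,189.708).

G21
G90
G0 X38.836 Y129.462
M3 S931
G1 X107.033 Y189.708 F648
M5
G0 X0.000 Y0.000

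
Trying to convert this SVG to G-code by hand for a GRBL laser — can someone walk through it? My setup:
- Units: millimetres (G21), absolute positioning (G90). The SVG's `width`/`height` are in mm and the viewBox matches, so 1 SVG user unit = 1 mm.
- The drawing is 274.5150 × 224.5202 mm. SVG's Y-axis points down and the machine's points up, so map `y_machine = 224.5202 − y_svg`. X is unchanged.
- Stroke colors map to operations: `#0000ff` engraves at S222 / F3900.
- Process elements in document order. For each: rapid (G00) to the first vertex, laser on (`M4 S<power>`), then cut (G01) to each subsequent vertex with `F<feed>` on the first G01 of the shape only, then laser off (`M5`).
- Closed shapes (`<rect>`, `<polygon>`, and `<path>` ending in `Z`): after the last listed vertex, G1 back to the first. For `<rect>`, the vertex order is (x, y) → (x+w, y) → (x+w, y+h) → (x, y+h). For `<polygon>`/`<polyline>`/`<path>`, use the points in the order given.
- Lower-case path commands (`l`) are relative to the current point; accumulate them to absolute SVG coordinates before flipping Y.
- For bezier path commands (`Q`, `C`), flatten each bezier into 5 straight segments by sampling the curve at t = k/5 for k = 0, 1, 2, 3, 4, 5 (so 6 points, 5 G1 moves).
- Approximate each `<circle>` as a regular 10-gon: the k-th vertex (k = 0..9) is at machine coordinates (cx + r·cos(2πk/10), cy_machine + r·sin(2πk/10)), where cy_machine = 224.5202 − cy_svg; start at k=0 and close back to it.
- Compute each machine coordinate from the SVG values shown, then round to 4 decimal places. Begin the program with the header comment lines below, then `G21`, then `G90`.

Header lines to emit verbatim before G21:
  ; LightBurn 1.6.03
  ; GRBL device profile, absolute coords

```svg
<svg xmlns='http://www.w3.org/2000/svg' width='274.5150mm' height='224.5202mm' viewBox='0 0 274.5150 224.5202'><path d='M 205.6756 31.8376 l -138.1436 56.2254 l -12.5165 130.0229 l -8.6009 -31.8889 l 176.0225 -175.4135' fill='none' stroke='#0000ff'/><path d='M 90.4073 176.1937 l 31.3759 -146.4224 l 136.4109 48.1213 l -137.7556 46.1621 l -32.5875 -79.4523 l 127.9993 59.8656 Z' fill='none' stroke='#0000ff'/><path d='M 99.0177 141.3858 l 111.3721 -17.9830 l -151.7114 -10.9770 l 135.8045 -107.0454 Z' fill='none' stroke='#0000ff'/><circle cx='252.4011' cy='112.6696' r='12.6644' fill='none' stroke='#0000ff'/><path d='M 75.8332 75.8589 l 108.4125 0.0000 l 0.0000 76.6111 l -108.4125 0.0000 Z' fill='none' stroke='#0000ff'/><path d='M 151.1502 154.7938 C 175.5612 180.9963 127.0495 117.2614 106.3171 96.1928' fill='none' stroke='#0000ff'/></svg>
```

; LightBurn 1.6.03
; GRBL device profile, absolute coords
G21
G90
G00 X205.6756 Y192.6826
M4 S222
G01 X67.5320 Y136.4572 F3900
G01 X55.0155 Y6.4343
G01 X46.4146 Y38.3232
G01 X222.4371 Y213.7367
M5
G00 X90.4073 Y48.3265
M4 S222
G01 X121.7832 Y194.7489 F3900
G01 X258.1941 Y146.6276
G01 X120.4385 Y100.4655
G01 X87.8510 Y179.9178
G01 X215.8503 Y120.0522
G01 X90.4073 Y48.3265
M5
G00 X99.0177 Y83.1344
M4 S222
G01 X210.3898 Y101.1174 F3900
G01 X58.6784 Y112.0944
G01 X194.4829 Y219.1398
G01 X99.0177 Y83.1344
M5
G00 X265.0655 Y111.8506
M4 S222
G01 X262.6468 Y119.2945 F3900
G01 X256.3146 Y123.8952
G01 X248.4876 Y123.8952
G01 X242.1554 Y119.2945
G01 X239.7367 Y111.8506
G01 X242.1554 Y104.4067
G01 X248.4876 Y99.8060
G01 X256.3146 Y99.8060
G01 X262.6468 Y104.4067
G01 X265.0655 Y111.8506
M5
G00 X75.8332 Y148.6613
M4 S222
G01 X184.2457 Y148.6613 F3900
G01 X184.2457 Y72.0502
G01 X75.8332 Y72.0502
G01 X75.8332 Y148.6613
M5
G00 X151.1502 Y69.7264
M4 S222
G01 X157.8517 Y63.7366 F3900
G01 X151.8854 Y72.9667
G01 X138.0851 Y91.0519
G01 X121.2844 Y111.6271
G01 X106.3171 Y128.3274
M5

1 u = 1 mm; y_m = 224.5202 − y.

[1] `<path>` open polyline, #0000ff→engrave S222 F3900: (205.6756,192.6826) → (67.5320,136.4572) → (55.0155,6.4343) → (46.4146,38.3232) → (222.4371,213.7367)

[2] `<path>` closed polygon, #0000ff→engrave S222 F3900: (90.4073,48.3265) → (121.7832,194.7489) → (258.1941,146.6276) → (120.4385,100.4655) → (87.8510,179.9178) → (215.8503,120.0522) → (90.4073,48.3265) (closed)

[3] `<path>` closed polygon, #0000ff→engrave S222 F3900: (99.0177,83.1344) → (210.3898,101.1174) → (58.6784,112.0944) → (194.4829,219.1398) → (99.0177,83.1344) (closed)

[4] `<circle>` circle, #0000ff→engrave S222 F3900: (265.0655,111.8506) → (262.6468,119.2945) → (256.3146,123.8952) → (248.4876,123.8952) → (242.1554,119.2945) → (239.7367,111.8506) → (242.1554,104.4067) → (248.4876,99.8060) → (256.3146,99.8060) → (262.6468,104.4067) → (265.0655,111.8506) (closed)

[5] `<path>` rectangle, #0000ff→engrave S222 F3900: (75.8332,148.6613) → (184.2457,148.6613) → (184.2457,72.0502) → (75.8332,72.0502) → (75.8332,148.6613) (closed)

[6] `<path>` cubic bezier, #0000ff→engrave S222 F3900: (151.1502,69.7264) → (157.8517,63.7366) → (151.8854,72.9667) → (138.0851,91.0519) → (121.2844,111.6271) → (106.3171,128.3274)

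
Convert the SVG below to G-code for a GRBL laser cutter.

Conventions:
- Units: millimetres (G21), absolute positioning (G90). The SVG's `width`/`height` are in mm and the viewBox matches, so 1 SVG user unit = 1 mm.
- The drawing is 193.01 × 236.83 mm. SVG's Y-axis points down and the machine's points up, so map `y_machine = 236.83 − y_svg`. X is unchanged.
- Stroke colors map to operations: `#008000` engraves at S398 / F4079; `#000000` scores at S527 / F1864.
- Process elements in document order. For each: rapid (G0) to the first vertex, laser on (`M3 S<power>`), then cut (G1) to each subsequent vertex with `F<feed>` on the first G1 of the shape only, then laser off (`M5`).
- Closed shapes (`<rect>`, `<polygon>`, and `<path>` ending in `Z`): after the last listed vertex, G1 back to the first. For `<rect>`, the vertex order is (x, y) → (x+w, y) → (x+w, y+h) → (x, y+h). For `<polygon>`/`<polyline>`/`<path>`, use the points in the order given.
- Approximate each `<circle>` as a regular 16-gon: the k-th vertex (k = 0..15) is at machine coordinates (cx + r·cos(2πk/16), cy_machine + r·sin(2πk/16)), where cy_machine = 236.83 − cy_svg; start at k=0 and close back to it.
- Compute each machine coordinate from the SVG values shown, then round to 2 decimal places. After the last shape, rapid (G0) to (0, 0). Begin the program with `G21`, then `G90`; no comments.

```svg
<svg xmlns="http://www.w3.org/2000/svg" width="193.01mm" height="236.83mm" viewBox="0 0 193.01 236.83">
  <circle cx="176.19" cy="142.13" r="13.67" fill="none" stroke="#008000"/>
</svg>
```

G21
G90
G0 X189.86 Y94.70
M3 S398
G1 X188.82 Y99.93 F4079
G1 X185.86 Y104.37
G1 X181.42 Y107.33
G1 X176.19 Y108.37
G1 X170.96 Y107.33
G1 X166.52 Y104.37
G1 X163.56 Y99.93
G1 X162.52 Y94.70
G1 X163.56 Y89.47
G1 X166.52 Y85.03
G1 X170.96 Y82.07
G1 X176.19 Y81.03
G1 X181.42 Y82.07
G1 X185.86 Y85.03
G1 X188.82 Y89.47
G1 X189.86 Y94.70
M5
G0 X0.00 Y0.00

viewBox `0 0 193.01 236.83` with mm width/height → 1 unit = 1 mm. Flip: y_m = 236.83 − y_svg.

**Shape 1** — `<circle>` circle, stroke `#008000` → engrave (S398, F4079). Machine vertices: (189.86,94.70) → (188.82,99.93) → (185.86,104.37) → (181.42,107.33) → (176.19,108.37) → (170.96,107.33) → (166.52,104.37) → (163.56,99.93) → (162.52,94.70) → (163.56,89.47) → (166.52,85.03) → (170.96,82.07) → (176.19,81.03) → (181.42,82.07) → (185.86,85.03) → (188.82,89.47) → (189.86,94.70). Closed: final G1 returns to the first vertex.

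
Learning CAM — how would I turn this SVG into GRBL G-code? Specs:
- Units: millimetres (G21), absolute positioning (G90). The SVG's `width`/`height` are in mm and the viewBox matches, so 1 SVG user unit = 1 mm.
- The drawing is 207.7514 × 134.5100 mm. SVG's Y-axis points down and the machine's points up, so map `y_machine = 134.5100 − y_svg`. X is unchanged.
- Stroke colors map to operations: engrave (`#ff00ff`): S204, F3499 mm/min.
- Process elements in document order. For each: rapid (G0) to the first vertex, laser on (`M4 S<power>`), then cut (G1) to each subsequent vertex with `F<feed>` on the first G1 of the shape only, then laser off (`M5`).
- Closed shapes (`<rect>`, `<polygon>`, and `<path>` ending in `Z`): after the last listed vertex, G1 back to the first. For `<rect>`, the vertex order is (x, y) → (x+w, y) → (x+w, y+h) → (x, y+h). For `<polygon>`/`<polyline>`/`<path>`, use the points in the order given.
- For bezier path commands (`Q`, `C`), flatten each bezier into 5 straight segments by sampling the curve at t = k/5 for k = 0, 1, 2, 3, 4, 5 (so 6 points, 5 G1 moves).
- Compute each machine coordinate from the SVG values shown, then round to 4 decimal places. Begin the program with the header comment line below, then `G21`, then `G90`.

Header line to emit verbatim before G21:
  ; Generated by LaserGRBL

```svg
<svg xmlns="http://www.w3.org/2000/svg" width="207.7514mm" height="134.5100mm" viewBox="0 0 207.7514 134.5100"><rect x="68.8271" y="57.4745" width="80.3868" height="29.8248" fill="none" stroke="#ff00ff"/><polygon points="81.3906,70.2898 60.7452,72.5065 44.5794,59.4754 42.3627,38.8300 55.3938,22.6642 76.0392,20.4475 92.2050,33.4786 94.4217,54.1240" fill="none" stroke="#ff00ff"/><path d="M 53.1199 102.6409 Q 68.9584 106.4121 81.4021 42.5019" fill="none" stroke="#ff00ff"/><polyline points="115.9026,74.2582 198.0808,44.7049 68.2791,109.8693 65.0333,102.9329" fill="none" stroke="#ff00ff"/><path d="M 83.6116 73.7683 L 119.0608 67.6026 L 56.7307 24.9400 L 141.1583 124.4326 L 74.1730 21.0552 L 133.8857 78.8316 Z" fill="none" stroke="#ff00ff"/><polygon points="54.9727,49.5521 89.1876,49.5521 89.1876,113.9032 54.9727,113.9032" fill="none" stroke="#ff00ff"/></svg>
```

; Generated by LaserGRBL
G21
G90
G0 X68.8271 Y77.0355
M4 S204
G1 X149.2139 Y77.0355 F3499
G1 X149.2139 Y47.2107
G1 X68.8271 Y47.2107
G1 X68.8271 Y77.0355
M5
G0 X81.3906 Y64.2202
M4 S204
G1 X60.7452 Y62.0035 F3499
G1 X44.5794 Y75.0346
G1 X42.3627 Y95.6800
G1 X55.3938 Y111.8458
G1 X76.0392 Y114.0625
G1 X92.2050 Y101.0314
G1 X94.4217 Y80.3860
G1 X81.3906 Y64.2202
M5
G0 X53.1199 Y31.8691
M4 S204
G1 X59.3195 Y33.0679 F3499
G1 X65.2475 Y39.6812
G1 X70.9040 Y51.7090
G1 X76.2888 Y69.1513
G1 X81.4021 Y92.0081
M5
G0 X115.9026 Y60.2518
M4 S204
G1 X198.0808 Y89.8051 F3499
G1 X68.2791 Y24.6407
G1 X65.0333 Y31.5771
M5
G0 X83.6116 Y60.7417
M4 S204
G1 X119.0608 Y66.9074 F3499
G1 X56.7307 Y109.5700
G1 X141.1583 Y10.0774
G1 X74.1730 Y113.4548
G1 X133.8857 Y55.6784
G1 X83.6116 Y60.7417
M5
G0 X54.9727 Y84.9579
M4 S204
G1 X89.1876 Y84.9579 F3499
G1 X89.1876 Y20.6068
G1 X54.9727 Y20.6068
G1 X54.9727 Y84.9579
M5

viewBox `0 0 207.7514 134.5100` with mm width/height → 1 unit = 1 mm. Flip: y_m = 134.5100 − y_svg.

**Shape 1** — `<rect>` rectangle, stroke `#ff00ff` → engrave (S204, F3499). Machine vertices: (68.8271,77.0355) → (149.2139,77.0355) → (149.2139,47.2107) → (68.8271,47.2107) → (68.8271,77.0355). Closed: final G1 returns to the first vertex.

**Shape 2** — `<polygon>` regular polygon, stroke `#ff00ff` → engrave (S204, F3499). Machine vertices: (81.3906,64.2202) → (60.7452,62.0035) → (44.5794,75.0346) → (42.3627,95.6800) → (55.3938,111.8458) → (76.0392,114.0625) → (92.2050,101.0314) → (94.4217,80.3860) → (81.3906,64.2202). Closed: final G1 returns to the first vertex.

**Shape 3** — `<path>` quadratic bezier, stroke `#ff00ff` → engrave (S204, F3499). Control points (SVG): P0=(53.1199,102.6409), P1=(68.9584,106.4121), P2=(81.4021,42.5019); sampled at t=k/5. Machine vertices: (53.1199,31.8691) → (59.3195,33.0679) → (65.2475,39.6812) → (70.9040,51.7090) → (76.2888,69.1513) → (81.4021,92.0081). Open path.

**Shape 4** — `<polyline>` open polyline, stroke `#ff00ff` → engrave (S204, F3499). Machine vertices: (115.9026,60.2518) → (198.0808,89.8051) → (68.2791,24.6407) → (65.0333,31.5771). Open path.

**Shape 5** — `<path>` closed polygon, stroke `#ff00ff` → engrave (S204, F3499). Machine vertices: (83.6116,60.7417) → (119.0608,66.9074) → (56.7307,109.5700) → (141.1583,10.0774) → (74.1730,113.4548) → (133.8857,55.6784) → (83.6116,60.7417). Closed: final G1 returns to the first vertex.

**Shape 6** — `<polygon>` rectangle, stroke `#ff00ff` → engrave (S204, F3499). Machine vertices: (54.9727,84.9579) → (89.1876,84.9579) → (89.1876,20.6068) → (54.9727,20.6068) → (54.9727,84.9579). Closed: final G1 returns to the first vertex.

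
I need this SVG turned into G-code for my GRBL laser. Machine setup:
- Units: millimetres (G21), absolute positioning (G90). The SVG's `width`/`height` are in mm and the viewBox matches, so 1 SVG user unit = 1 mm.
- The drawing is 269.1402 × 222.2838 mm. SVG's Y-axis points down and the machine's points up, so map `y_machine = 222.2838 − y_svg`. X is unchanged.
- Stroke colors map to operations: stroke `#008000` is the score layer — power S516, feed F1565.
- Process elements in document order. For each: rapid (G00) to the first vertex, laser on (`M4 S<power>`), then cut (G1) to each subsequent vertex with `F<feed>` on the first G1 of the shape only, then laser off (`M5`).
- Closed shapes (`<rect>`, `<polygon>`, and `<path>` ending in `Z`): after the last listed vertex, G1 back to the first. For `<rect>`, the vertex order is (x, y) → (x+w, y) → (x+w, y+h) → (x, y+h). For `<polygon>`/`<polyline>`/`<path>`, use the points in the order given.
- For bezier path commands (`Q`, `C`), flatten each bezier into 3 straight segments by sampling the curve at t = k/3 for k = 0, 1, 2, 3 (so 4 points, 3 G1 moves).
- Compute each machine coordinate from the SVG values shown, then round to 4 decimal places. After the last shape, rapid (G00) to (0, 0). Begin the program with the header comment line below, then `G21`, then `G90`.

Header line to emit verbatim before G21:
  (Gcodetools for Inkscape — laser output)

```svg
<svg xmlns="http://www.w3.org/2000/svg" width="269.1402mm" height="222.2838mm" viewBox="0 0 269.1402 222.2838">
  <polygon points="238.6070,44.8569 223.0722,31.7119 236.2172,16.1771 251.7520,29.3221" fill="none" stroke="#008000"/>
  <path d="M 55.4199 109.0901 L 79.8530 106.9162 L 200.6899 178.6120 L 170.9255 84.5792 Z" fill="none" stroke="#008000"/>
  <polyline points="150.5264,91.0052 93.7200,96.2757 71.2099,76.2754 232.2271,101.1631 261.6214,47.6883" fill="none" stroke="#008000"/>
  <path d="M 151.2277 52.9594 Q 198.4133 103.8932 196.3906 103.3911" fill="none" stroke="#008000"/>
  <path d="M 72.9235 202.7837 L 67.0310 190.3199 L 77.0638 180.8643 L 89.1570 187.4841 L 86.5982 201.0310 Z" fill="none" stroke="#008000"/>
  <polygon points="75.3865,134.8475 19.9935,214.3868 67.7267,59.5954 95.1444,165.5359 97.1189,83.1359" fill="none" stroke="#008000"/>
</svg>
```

(Gcodetools for Inkscape — laser output)
G21
G90
G00 X238.6070 Y177.4269
M4 S516
G1 X223.0722 Y190.5719 F1565
G1 X236.2172 Y206.1067
G1 X251.7520 Y192.9617
G1 X238.6070 Y177.4269
M5
G00 X55.4199 Y113.1937
M4 S516
G1 X79.8530 Y115.3676 F1565
G1 X200.6899 Y43.6718
G1 X170.9255 Y137.7046
G1 X55.4199 Y113.1937
M5
G00 X150.5264 Y131.2786
M4 S516
G1 X93.7200 Y126.0081 F1565
G1 X71.2099 Y146.0084
G1 X232.2271 Y121.1207
G1 X261.6214 Y174.5955
M5
G00 X151.2277 Y169.3244
M4 S516
G1 X177.2172 Y141.0836 F1565
G1 X192.2715 Y124.2731
G1 X196.3906 Y118.8927
M5
G00 X72.9235 Y19.5001
M4 S516
G1 X67.0310 Y31.9639 F1565
G1 X77.0638 Y41.4195
G1 X89.1570 Y34.7997
G1 X86.5982 Y21.2528
G1 X72.9235 Y19.5001
M5
G00 X75.3865 Y87.4363
M4 S516
G1 X19.9935 Y7.8970 F1565
G1 X67.7267 Y162.6884
G1 X95.1444 Y56.7479
G1 X97.1189 Y139.1479
G1 X75.3865 Y87.4363
M5
G00 X0.0000 Y0.0000

1 u = 1 mm; y_m = 222.2838 − y.

[1] `<polygon>` regular polygon, #008000→score S516 F1565: (238.6070,177.4269) → (223.0722,190.5719) → (236.2172,206.1067) → (251.7520,192.9617) → (238.6070,177.4269) (closed)

[2] `<path>` closed polygon, #008000→score S516 F1565: (55.4199,113.1937) → (79.8530,115.3676) → (200.6899,43.6718) → (170.9255,137.7046) → (55.4199,113.1937) (closed)

[3] `<polyline>` open polyline, #008000→score S516 F1565: (150.5264,131.2786) → (93.7200,126.0081) → (71.2099,146.0084) → (232.2271,121.1207) → (261.6214,174.5955)

[4] `<path>` quadratic bezier, #008000→score S516 F1565: (151.2277,169.3244) → (177.2172,141.0836) → (192.2715,124.2731) → (196.3906,118.8927)

[5] `<path>` regular polygon, #008000→score S516 F1565: (72.9235,19.5001) → (67.0310,31.9639) → (77.0638,41.4195) → (89.1570,34.7997) → (86.5982,21.2528) → (72.9235,19.5001) (closed)

[6] `<polygon>` closed polygon, #008000→score S516 F1565: (75.3865,87.4363) → (19.9935,7.8970) → (67.7267,162.6884) → (95.1444,56.7479) → (97.1189,139.1479) → (75.3865,87.4363) (closed)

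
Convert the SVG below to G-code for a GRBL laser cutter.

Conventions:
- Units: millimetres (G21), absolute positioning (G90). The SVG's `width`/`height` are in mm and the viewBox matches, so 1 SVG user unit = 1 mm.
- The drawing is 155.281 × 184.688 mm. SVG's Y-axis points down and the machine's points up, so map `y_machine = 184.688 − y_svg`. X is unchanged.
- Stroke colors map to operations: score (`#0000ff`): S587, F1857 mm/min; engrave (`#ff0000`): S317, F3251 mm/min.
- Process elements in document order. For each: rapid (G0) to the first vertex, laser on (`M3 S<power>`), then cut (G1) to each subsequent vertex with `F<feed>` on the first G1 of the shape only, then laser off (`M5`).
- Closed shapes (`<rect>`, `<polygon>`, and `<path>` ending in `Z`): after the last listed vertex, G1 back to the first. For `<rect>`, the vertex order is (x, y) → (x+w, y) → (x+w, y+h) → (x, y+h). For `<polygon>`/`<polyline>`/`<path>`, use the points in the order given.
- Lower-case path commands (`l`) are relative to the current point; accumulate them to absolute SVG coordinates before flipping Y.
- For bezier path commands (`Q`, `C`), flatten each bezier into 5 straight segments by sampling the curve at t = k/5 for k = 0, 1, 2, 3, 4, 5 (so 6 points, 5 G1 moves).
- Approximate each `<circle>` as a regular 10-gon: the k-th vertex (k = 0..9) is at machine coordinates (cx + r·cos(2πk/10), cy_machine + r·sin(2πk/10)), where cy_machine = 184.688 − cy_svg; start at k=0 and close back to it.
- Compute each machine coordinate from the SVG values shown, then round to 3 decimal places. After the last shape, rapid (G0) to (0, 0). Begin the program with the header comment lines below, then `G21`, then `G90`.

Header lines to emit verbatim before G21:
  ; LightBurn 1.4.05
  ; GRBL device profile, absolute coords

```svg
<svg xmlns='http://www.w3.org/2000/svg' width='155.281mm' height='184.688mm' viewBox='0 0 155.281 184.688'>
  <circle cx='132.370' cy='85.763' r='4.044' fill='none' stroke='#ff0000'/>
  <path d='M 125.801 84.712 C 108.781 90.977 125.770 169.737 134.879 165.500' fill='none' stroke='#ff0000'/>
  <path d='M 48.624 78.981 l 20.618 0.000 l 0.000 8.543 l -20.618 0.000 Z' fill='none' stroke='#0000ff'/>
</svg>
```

1 u = 1 mm; y_m = 184.688 − y.

[1] `<circle>` circle, #ff0000→engrave S317 F3251: (136.414,98.925) → (135.642,101.302) → (133.620,102.771) → (131.120,102.771) → (129.098,101.302) → (128.326,98.925) → (129.098,96.548) → (131.120,95.079) → (133.620,95.079) → (135.642,96.548) → (136.414,98.925) (closed)

[2] `<path>` cubic bezier, #ff0000→engrave S317 F3251: (125.801,99.976) → (119.335,88.762) → (119.020,67.612) → (122.847,43.991) → (128.803,25.362) → (134.879,19.188)

[3] `<path>` rectangle, #0000ff→score S587 F1857: (48.624,105.707) → (69.242,105.707) → (69.242,97.164) → (48.624,97.164) → (48.624,105.707) (closed)

; LightBurn 1.4.05
; GRBL device profile, absolute coords
G21
G90
G0 X136.414 Y98.925
M3 S317
G1 X135.642 Y101.302 F3251
G1 X133.620 Y102.771
G1 X131.120 Y102.771
G1 X129.098 Y101.302
G1 X128.326 Y98.925
G1 X129.098 Y96.548
G1 X131.120 Y95.079
G1 X133.620 Y95.079
G1 X135.642 Y96.548
G1 X136.414 Y98.925
M5
G0 X125.801 Y99.976
M3 S317
G1 X119.335 Y88.762 F3251
G1 X119.020 Y67.612
G1 X122.847 Y43.991
G1 X128.803 Y25.362
G1 X134.879 Y19.188
M5
G0 X48.624 Y105.707
M3 S587
G1 X69.242 Y105.707 F1857
G1 X69.242 Y97.164
G1 X48.624 Y97.164
G1 X48.624 Y105.707
M5
G0 X0.000 Y0.000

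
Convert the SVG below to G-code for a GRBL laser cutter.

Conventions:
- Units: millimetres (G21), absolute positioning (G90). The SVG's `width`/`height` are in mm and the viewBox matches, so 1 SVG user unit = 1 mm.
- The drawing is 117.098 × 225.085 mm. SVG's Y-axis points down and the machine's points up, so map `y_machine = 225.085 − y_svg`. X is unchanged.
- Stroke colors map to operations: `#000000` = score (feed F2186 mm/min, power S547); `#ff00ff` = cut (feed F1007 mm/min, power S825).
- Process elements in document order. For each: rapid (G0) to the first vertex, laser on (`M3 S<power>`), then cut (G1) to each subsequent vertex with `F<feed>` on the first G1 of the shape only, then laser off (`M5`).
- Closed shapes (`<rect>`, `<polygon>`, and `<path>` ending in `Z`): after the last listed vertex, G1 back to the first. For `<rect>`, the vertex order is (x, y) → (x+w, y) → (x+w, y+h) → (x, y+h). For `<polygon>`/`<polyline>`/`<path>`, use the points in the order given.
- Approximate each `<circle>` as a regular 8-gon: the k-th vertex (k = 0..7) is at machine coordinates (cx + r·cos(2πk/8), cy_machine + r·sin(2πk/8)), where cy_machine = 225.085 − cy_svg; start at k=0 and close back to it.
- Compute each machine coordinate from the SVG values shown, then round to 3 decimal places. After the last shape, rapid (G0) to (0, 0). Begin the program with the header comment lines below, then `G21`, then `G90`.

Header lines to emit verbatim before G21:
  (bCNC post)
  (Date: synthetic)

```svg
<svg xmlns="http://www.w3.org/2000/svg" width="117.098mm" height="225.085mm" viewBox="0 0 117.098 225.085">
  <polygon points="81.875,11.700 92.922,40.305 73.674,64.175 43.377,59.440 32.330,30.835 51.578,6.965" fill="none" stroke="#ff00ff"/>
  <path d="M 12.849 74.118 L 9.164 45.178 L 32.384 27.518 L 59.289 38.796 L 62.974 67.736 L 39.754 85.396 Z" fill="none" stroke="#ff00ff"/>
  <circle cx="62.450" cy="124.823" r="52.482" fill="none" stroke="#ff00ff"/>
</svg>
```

(bCNC post)
(Date: synthetic)
G21
G90
G0 X81.875 Y213.385
M3 S825
G1 X92.922 Y184.780 F1007
G1 X73.674 Y160.910
G1 X43.377 Y165.645
G1 X32.330 Y194.250
G1 X51.578 Y218.120
G1 X81.875 Y213.385
M5
G0 X12.849 Y150.967
M3 S825
G1 X9.164 Y179.907 F1007
G1 X32.384 Y197.567
G1 X59.289 Y186.289
G1 X62.974 Y157.349
G1 X39.754 Y139.689
G1 X12.849 Y150.967
M5
G0 X114.932 Y100.262
M3 S825
G1 X99.560 Y137.372 F1007
G1 X62.450 Y152.744
G1 X25.340 Y137.372
G1 X9.968 Y100.262
G1 X25.340 Y63.152
G1 X62.450 Y47.780
G1 X99.560 Y63.152
G1 X114.932 Y100.262
M5
G0 X0.000 Y0.000

Since the viewBox matches the mm dimensions, user units are millimetres directly. The only transform is the Y-flip y_m = 225.085 − y_svg.

Shape 1 is a regular polygon drawn with `<polygon>`. Its stroke #ff00ff means cut at S825, F1007. After flipping Y the toolpath is (81.875,213.385) → (92.922,184.780) → (73.674,160.910) → (43.377,165.645) → (32.330,194.250) → (51.578,218.120) → (81.875,213.385), returning to the start.

Shape 2 is a regular polygon drawn with `<path>`. Its stroke #ff00ff means cut at S825, F1007. After flipping Y the toolpath is (12.849,150.967) → (9.164,179.907) → (32.384,197.567) → (59.289,186.289) → (62.974,157.349) → (39.754,139.689) → (12.849,150.967), returning to the start.

Shape 3 is a circle drawn with `<circle>`. Its stroke #ff00ff means cut at S825, F1007. After flipping Y the toolpath is (114.932,100.262) → (99.560,137.372) → (62.450,152.744) → (25.340,137.372) → (9.968,100.262) → (25.340,63.152) → (62.450,47.780) → (99.560,63.152) → (114.932,100.262), returning to the start.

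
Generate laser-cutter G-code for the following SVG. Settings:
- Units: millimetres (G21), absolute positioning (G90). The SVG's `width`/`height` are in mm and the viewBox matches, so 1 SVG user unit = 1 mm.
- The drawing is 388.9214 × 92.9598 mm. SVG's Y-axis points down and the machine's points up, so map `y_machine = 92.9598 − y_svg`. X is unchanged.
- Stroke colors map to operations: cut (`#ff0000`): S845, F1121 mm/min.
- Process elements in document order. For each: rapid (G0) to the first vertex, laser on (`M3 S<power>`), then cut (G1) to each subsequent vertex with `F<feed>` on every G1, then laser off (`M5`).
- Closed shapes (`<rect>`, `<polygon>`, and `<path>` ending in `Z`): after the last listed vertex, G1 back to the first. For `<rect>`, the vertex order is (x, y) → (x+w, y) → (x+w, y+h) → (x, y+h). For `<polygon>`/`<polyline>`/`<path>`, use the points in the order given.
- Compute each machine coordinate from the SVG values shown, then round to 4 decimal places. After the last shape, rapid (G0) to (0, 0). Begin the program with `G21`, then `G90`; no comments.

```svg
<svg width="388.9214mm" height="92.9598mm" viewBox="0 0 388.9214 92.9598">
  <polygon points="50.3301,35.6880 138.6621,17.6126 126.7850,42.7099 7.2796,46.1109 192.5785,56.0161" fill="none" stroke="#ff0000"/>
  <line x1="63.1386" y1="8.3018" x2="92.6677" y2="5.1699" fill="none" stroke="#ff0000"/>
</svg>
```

G21
G90
G0 X50.3301 Y57.2718
M3 S845
G1 X138.6621 Y75.3472 F1121
G1 X126.7850 Y50.2499 F1121
G1 X7.2796 Y46.8489 F1121
G1 X192.5785 Y36.9437 F1121
G1 X50.3301 Y57.2718 F1121
M5
G0 X63.1386 Y84.6580
M3 S845
G1 X92.6677 Y87.7899 F1121
M5
G0 X0.0000 Y0.0000

1 u = 1 mm; y_m = 92.9598 − y.

[1] `<polygon>` closed polygon, #ff0000→cut S845 F1121: (50.3301,57.2718) → (138.6621,75.3472) → (126.7850,50.2499) → (7.2796,46.8489) → (192.5785,36.9437) → (50.3301,57.2718) (closed)

[2] `<line>` line segment, #ff0000→cut S845 F1121: (63.1386,84.6580) → (92.6677,87.7899)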